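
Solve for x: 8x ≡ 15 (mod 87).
x ≡ 78 (mod 87)

gcd(8, 87) = 1, which divides 15, so solutions exist.
Find 8^(-1) mod 87 by the extended Euclidean algorithm:
87 = 10 × 8 + 7  ⟹  7 = (1)·87 + (-10)·8
8 = 1 × 7 + 1  ⟹  1 = (-1)·87 + (11)·8
So (11)·8 ≡ 1 (mod 87), i.e. 8^(-1) ≡ 11 (mod 87).
x ≡ 11 × 15 = 165 ≡ 78 (mod 87).
Check: 8 × 78 = 624 ≡ 15 (mod 87).
Unique solution: x ≡ 78 (mod 87)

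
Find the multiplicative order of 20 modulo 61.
5

61 is prime, so ord(20) divides φ(61) = 60.
Divisors of 60: 1, 2, 3, 4, 5, 6, 10, 12, 15, 20, 30, 60.
Repeated squaring: 20^1 ≡ 20, 20^2 ≡ 34, 20^4 ≡ 58, 20^8 ≡ 9, 20^16 ≡ 20, 20^32 ≡ 34 (mod 61).
Test 20^d mod 61 for each divisor d in increasing order:
20^1 ≡ 20
20^2 ≡ 34
20^3 = 20^2·20^1 ≡ 9
20^4 ≡ 58
20^5 = 20^4·20^1 ≡ 1  ← first divisor giving 1
The order is 5.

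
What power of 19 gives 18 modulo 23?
14

Baby-step giant-step with step n = ⌈√23⌉ = 5.
Baby steps 19^j mod 23 (j:value) for j=0..4: 0:1, 1:19, 2:16, 3:5, 4:3.
Giant-step multiplier: 19^(-5) ≡ 19^(22-5) = 19^17 ≡ 21 (mod 23).
Giant steps γ_i = 18·21^i mod 23: γ_0=18, γ_1=10, γ_2=3 (in table at j=4).
x = i·n + j = 2·5 + 4 = 14.
Check: 19^14 ≡ 18 (mod 23).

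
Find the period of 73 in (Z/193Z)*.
192

193 is prime, so ord(73) divides φ(193) = 192.
Divisors of 192: 1, 2, 3, 4, 6, 8, 12, 16, 24, 32, 48, 64, 96, 192.
Repeated squaring: 73^1 ≡ 73, 73^2 ≡ 118, 73^4 ≡ 28, 73^8 ≡ 12, 73^16 ≡ 144, 73^32 ≡ 85, 73^64 ≡ 84, 73^128 ≡ 108 (mod 193).
Test 73^d mod 193 for each divisor d in increasing order:
73^1 ≡ 73
73^2 ≡ 118
73^3 = 73^2·73^1 ≡ 122
73^4 ≡ 28
73^6 = 73^4·73^2 ≡ 23
73^8 ≡ 12
73^12 = 73^8·73^4 ≡ 143
73^16 ≡ 144
73^24 = 73^16·73^8 ≡ 184
73^32 ≡ 85
73^48 = 73^32·73^16 ≡ 81
73^64 ≡ 84
73^96 = 73^64·73^32 ≡ 192
73^192 = 73^128·73^64 ≡ 1  ← first divisor giving 1
The order is 192.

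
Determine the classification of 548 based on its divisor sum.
deficient

Proper divisors of 548: sum = 1 + 2 + 4 + 137 + 274 = 418
Since 418 < 548, 548 is deficient.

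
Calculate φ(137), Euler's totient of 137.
136

137 = 137
φ(n) = n × ∏(1 - 1/p) for each prime p dividing n
φ(137) = 137 × (1 - 1/137) = 136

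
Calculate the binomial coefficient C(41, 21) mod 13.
0

Using Lucas' theorem:
Write n=41 and k=21 in base 13:
n in base 13: [3, 2]
k in base 13: [1, 8]
C(41,21) mod 13 = ∏ C(n_i, k_i) mod 13
Digit binomials (mod 13): C(3,1) = 3; C(2,8) = 0 (k_i > n_i)
Product: 3 × 0 = 0 ≡ 0 (mod 13)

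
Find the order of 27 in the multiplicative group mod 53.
52

53 is prime, so ord(27) divides φ(53) = 52.
Divisors of 52: 1, 2, 4, 13, 26, 52.
Repeated squaring: 27^1 ≡ 27, 27^2 ≡ 40, 27^4 ≡ 10, 27^8 ≡ 47, 27^16 ≡ 36, 27^32 ≡ 24 (mod 53).
Test 27^d mod 53 for each divisor d in increasing order:
27^1 ≡ 27
27^2 ≡ 40
27^4 ≡ 10
27^13 = 27^8·27^4·27^1 ≡ 23
27^26 = 27^16·27^8·27^2 ≡ 52
27^52 = 27^32·27^16·27^4 ≡ 1  ← first divisor giving 1
The order is 52.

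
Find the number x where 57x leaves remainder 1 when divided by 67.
20

gcd(57, 67) = 1, so the inverse exists.
Extended Euclidean algorithm on (67, 57):
67 = 1 × 57 + 10  ⟹  10 = (1)·67 + (-1)·57
57 = 5 × 10 + 7  ⟹  7 = (-5)·67 + (6)·57
10 = 1 × 7 + 3  ⟹  3 = (6)·67 + (-7)·57
7 = 2 × 3 + 1  ⟹  1 = (-17)·67 + (20)·57
So (20)·57 ≡ 1 (mod 67), i.e. 57^(-1) ≡ 20 (mod 67).
Check: 57 × 20 = 1140 ≡ 1 (mod 67)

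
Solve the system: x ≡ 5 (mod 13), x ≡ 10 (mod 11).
109

Using Chinese Remainder Theorem:
M = 13 × 11 = 143
M1 = 11, M2 = 13
y1 = 11^(-1) mod 13 = 6
y2 = 13^(-1) mod 11 = 6
x = (5×11×6 + 10×13×6) mod 143 = 109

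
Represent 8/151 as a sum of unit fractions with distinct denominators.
1/19 + 1/2869

Greedy algorithm:
8/151: ceiling(151/8) = 19, use 1/19
1/2869: ceiling(2869/1) = 2869, use 1/2869
Result: 8/151 = 1/19 + 1/2869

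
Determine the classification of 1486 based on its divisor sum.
deficient

Proper divisors of 1486: sum = 1 + 2 + 743 = 746
Since 746 < 1486, 1486 is deficient.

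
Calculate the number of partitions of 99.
169229875

p(n) counts ways to write n as a sum of positive integers (order ignored).
Euler's pentagonal recurrence: p(k) = p(k-1) + p(k-2) - p(k-5) - p(k-7) + p(k-12) + p(k-15) - ... (offsets j(3j∓1)/2, signs ++--, p(0)=1, p(<0)=0).
DP table for k = 0..98: p(0)=1, p(1)=1, p(2)=2, p(3)=3, p(4)=5, p(5)=7, p(6)=11, p(7)=15, p(8)=22, p(9)=30, p(10)=42, p(11)=56, p(12)=77, p(13)=101, p(14)=135, p(15)=176, p(16)=231, p(17)=297, p(18)=385, p(19)=490, p(20)=627, p(21)=792, p(22)=1002, p(23)=1255, p(24)=1575, p(25)=1958, p(26)=2436, p(27)=3010, p(28)=3718, p(29)=4565, p(30)=5604, p(31)=6842, p(32)=8349, p(33)=10143, p(34)=12310, p(35)=14883, p(36)=17977, p(37)=21637, p(38)=26015, p(39)=31185, p(40)=37338, p(41)=44583, p(42)=53174, p(43)=63261, p(44)=75175, p(45)=89134, p(46)=105558, p(47)=124754, p(48)=147273, p(49)=173525, p(50)=204226, p(51)=239943, p(52)=281589, p(53)=329931, p(54)=386155, p(55)=451276, p(56)=526823, p(57)=614154, p(58)=715220, p(59)=831820, p(60)=966467, p(61)=1121505, p(62)=1300156, p(63)=1505499, p(64)=1741630, p(65)=2012558, p(66)=2323520, p(67)=2679689, p(68)=3087735, p(69)=3554345, p(70)=4087968, p(71)=4697205, p(72)=5392783, p(73)=6185689, p(74)=7089500, p(75)=8118264, p(76)=9289091, p(77)=10619863, p(78)=12132164, p(79)=13848650, p(80)=15796476, p(81)=18004327, p(82)=20506255, p(83)=23338469, p(84)=26543660, p(85)=30167357, p(86)=34262962, p(87)=38887673, p(88)=44108109, p(89)=49995925, p(90)=56634173, p(91)=64112359, p(92)=72533807, p(93)=82010177, p(94)=92669720, p(95)=104651419, p(96)=118114304, p(97)=133230930, p(98)=150198136.
Final step: p(99) = p(98) + p(97) - p(94) - p(92) + p(87) + p(84) - p(77) - p(73) + p(64) + p(59) - p(48) - p(42) + p(29) + p(22) - p(7)
= 150198136 + 133230930 - 92669720 - 72533807 + 38887673 + 26543660 - 10619863 - 6185689 + 1741630 + 831820 - 147273 - 53174 + 4565 + 1002 - 15
= 169229875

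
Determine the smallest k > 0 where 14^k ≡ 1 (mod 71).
10

71 is prime, so ord(14) divides φ(71) = 70.
Divisors of 70: 1, 2, 5, 7, 10, 14, 35, 70.
Repeated squaring: 14^1 ≡ 14, 14^2 ≡ 54, 14^4 ≡ 5, 14^8 ≡ 25, 14^16 ≡ 57, 14^32 ≡ 54, 14^64 ≡ 5 (mod 71).
Test 14^d mod 71 for each divisor d in increasing order:
14^1 ≡ 14
14^2 ≡ 54
14^5 = 14^4·14^1 ≡ 70
14^7 = 14^4·14^2·14^1 ≡ 17
14^10 = 14^8·14^2 ≡ 1  ← first divisor giving 1
The order is 10.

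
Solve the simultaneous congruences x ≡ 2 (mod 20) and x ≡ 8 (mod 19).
122

Using Chinese Remainder Theorem:
M = 20 × 19 = 380
M1 = 19, M2 = 20
y1 = 19^(-1) mod 20 = 19
y2 = 20^(-1) mod 19 = 1
x = (2×19×19 + 8×20×1) mod 380 = 122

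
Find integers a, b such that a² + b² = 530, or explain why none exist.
1² + 23² (a=1, b=23)

Factorization: 530 = 2 × 5 × 53
By Fermat: n is sum of two squares iff every prime p ≡ 3 (mod 4) appears to even power.
All primes ≡ 3 (mod 4) appear to even power.
Search a = 0, 1, 2, … for 530 - a² a perfect square: first hit at a = 1: 530 - 1 = 529 = 23².
530 = 1² + 23² = 1 + 529 ✓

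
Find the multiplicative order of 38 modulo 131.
65

131 is prime, so ord(38) divides φ(131) = 130.
Divisors of 130: 1, 2, 5, 10, 13, 26, 65, 130.
Repeated squaring: 38^1 ≡ 38, 38^2 ≡ 3, 38^4 ≡ 9, 38^8 ≡ 81, 38^16 ≡ 11, 38^32 ≡ 121, 38^64 ≡ 100, 38^128 ≡ 44 (mod 131).
Test 38^d mod 131 for each divisor d in increasing order:
38^1 ≡ 38
38^2 ≡ 3
38^5 = 38^4·38^1 ≡ 80
38^10 = 38^8·38^2 ≡ 112
38^13 = 38^8·38^4·38^1 ≡ 61
38^26 = 38^16·38^8·38^2 ≡ 53
38^65 = 38^64·38^1 ≡ 1  ← first divisor giving 1
The order is 65.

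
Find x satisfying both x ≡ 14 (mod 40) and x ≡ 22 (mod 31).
1014

Using Chinese Remainder Theorem:
M = 40 × 31 = 1240
M1 = 31, M2 = 40
y1 = 31^(-1) mod 40 = 31
y2 = 40^(-1) mod 31 = 7
x = (14×31×31 + 22×40×7) mod 1240 = 1014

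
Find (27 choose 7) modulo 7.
3

Using Lucas' theorem:
Write n=27 and k=7 in base 7:
n in base 7: [3, 6]
k in base 7: [1, 0]
C(27,7) mod 7 = ∏ C(n_i, k_i) mod 7
Digit binomials (mod 7): C(3,1) = 3; C(6,0) = 1
Product: 3 × 1 = 3 ≡ 3 (mod 7)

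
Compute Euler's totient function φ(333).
216

333 = 3^2 × 37
φ(n) = n × ∏(1 - 1/p) for each prime p dividing n
φ(333) = 333 × (1 - 1/3) × (1 - 1/37) = 216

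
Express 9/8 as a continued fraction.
[1; 8]

Euclidean algorithm steps:
9 = 1 × 8 + 1
8 = 8 × 1 + 0
Continued fraction: [1; 8]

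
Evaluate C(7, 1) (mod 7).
0

Using Lucas' theorem:
Write n=7 and k=1 in base 7:
n in base 7: [1, 0]
k in base 7: [0, 1]
C(7,1) mod 7 = ∏ C(n_i, k_i) mod 7
Digit binomials (mod 7): C(1,0) = 1; C(0,1) = 0 (k_i > n_i)
Product: 1 × 0 = 0 ≡ 0 (mod 7)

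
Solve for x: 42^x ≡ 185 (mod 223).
163

Baby-step giant-step with step n = ⌈√223⌉ = 15.
Baby steps 42^j mod 223 (j:value) for j=0..14: 0:1, 1:42, 2:203, 3:52, 4:177, 5:75, 6:28, 7:61, 8:109, 9:118, 10:50, 11:93, 12:115, 13:147, 14:153.
Giant-step multiplier: 42^(-15) ≡ 42^(222-15) = 42^207 ≡ 87 (mod 223).
Giant steps γ_i = 185·87^i mod 223: γ_0=185, γ_1=39, γ_2=48, γ_3=162, γ_4=45, γ_5=124, γ_6=84, γ_7=172, γ_8=23, γ_9=217, γ_10=147 (in table at j=13).
x = i·n + j = 10·15 + 13 = 163.
Check: 42^163 ≡ 185 (mod 223).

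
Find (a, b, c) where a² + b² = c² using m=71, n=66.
(685, 9372, 9397)

Euclid's formula: a = m² - n², b = 2mn, c = m² + n²
m = 71, n = 66
a = 71² - 66² = 5041 - 4356 = 685
b = 2 × 71 × 66 = 9372
c = 71² + 66² = 5041 + 4356 = 9397
Verification: 685² + 9372² = 469225 + 87834384 = 88303609 = 9397² ✓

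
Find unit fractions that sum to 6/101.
1/17 + 1/1717

Greedy algorithm:
6/101: ceiling(101/6) = 17, use 1/17
1/1717: ceiling(1717/1) = 1717, use 1/1717
Result: 6/101 = 1/17 + 1/1717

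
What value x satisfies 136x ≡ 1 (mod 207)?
172

gcd(136, 207) = 1, so the inverse exists.
Extended Euclidean algorithm on (207, 136):
207 = 1 × 136 + 71  ⟹  71 = (1)·207 + (-1)·136
136 = 1 × 71 + 65  ⟹  65 = (-1)·207 + (2)·136
71 = 1 × 65 + 6  ⟹  6 = (2)·207 + (-3)·136
65 = 10 × 6 + 5  ⟹  5 = (-21)·207 + (32)·136
6 = 1 × 5 + 1  ⟹  1 = (23)·207 + (-35)·136
So (-35)·136 ≡ 1 (mod 207), i.e. 136^(-1) ≡ -35 ≡ 172 (mod 207).
Check: 136 × 172 = 23392 ≡ 1 (mod 207)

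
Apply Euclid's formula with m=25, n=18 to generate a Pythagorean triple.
(301, 900, 949)

Euclid's formula: a = m² - n², b = 2mn, c = m² + n²
m = 25, n = 18
a = 25² - 18² = 625 - 324 = 301
b = 2 × 25 × 18 = 900
c = 25² + 18² = 625 + 324 = 949
Verification: 301² + 900² = 90601 + 810000 = 900601 = 949² ✓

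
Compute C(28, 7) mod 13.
0

Using Lucas' theorem:
Write n=28 and k=7 in base 13:
n in base 13: [2, 2]
k in base 13: [0, 7]
C(28,7) mod 13 = ∏ C(n_i, k_i) mod 13
Digit binomials (mod 13): C(2,0) = 1; C(2,7) = 0 (k_i > n_i)
Product: 1 × 0 = 0 ≡ 0 (mod 13)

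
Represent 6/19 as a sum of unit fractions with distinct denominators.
1/4 + 1/16 + 1/304

Greedy algorithm:
6/19: ceiling(19/6) = 4, use 1/4
5/76: ceiling(76/5) = 16, use 1/16
1/304: ceiling(304/1) = 304, use 1/304
Result: 6/19 = 1/4 + 1/16 + 1/304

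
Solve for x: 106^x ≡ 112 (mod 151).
53

Baby-step giant-step with step n = ⌈√151⌉ = 13.
Baby steps 106^j mod 151 (j:value) for j=0..12: 0:1, 1:106, 2:62, 3:79, 4:69, 5:66, 6:50, 7:15, 8:80, 9:24, 10:128, 11:129, 12:84.
Giant-step multiplier: 106^(-13) ≡ 106^(150-13) = 106^137 ≡ 30 (mod 151).
Giant steps γ_i = 112·30^i mod 151: γ_0=112, γ_1=38, γ_2=83, γ_3=74, γ_4=106 (in table at j=1).
x = i·n + j = 4·13 + 1 = 53.
Check: 106^53 ≡ 112 (mod 151).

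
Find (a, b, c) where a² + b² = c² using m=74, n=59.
(1995, 8732, 8957)

Euclid's formula: a = m² - n², b = 2mn, c = m² + n²
m = 74, n = 59
a = 74² - 59² = 5476 - 3481 = 1995
b = 2 × 74 × 59 = 8732
c = 74² + 59² = 5476 + 3481 = 8957
Verification: 1995² + 8732² = 3980025 + 76247824 = 80227849 = 8957² ✓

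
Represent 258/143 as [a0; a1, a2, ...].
[1; 1, 4, 9, 3]

Euclidean algorithm steps:
258 = 1 × 143 + 115
143 = 1 × 115 + 28
115 = 4 × 28 + 3
28 = 9 × 3 + 1
3 = 3 × 1 + 0
Continued fraction: [1; 1, 4, 9, 3]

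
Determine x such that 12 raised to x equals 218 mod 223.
134

Baby-step giant-step with step n = ⌈√223⌉ = 15.
Baby steps 12^j mod 223 (j:value) for j=0..14: 0:1, 1:12, 2:144, 3:167, 4:220, 5:187, 6:14, 7:168, 8:9, 9:108, 10:181, 11:165, 12:196, 13:122, 14:126.
Giant-step multiplier: 12^(-15) ≡ 12^(222-15) = 12^207 ≡ 91 (mod 223).
Giant steps γ_i = 218·91^i mod 223: γ_0=218, γ_1=214, γ_2=73, γ_3=176, γ_4=183, γ_5=151, γ_6=138, γ_7=70, γ_8=126 (in table at j=14).
x = i·n + j = 8·15 + 14 = 134.
Check: 12^134 ≡ 218 (mod 223).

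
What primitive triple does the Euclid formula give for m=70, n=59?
(1419, 8260, 8381)

Euclid's formula: a = m² - n², b = 2mn, c = m² + n²
m = 70, n = 59
a = 70² - 59² = 4900 - 3481 = 1419
b = 2 × 70 × 59 = 8260
c = 70² + 59² = 4900 + 3481 = 8381
Verification: 1419² + 8260² = 2013561 + 68227600 = 70241161 = 8381² ✓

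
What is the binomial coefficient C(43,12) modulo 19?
0

Using Lucas' theorem:
Write n=43 and k=12 in base 19:
n in base 19: [2, 5]
k in base 19: [0, 12]
C(43,12) mod 19 = ∏ C(n_i, k_i) mod 19
Digit binomials (mod 19): C(2,0) = 1; C(5,12) = 0 (k_i > n_i)
Product: 1 × 0 = 0 ≡ 0 (mod 19)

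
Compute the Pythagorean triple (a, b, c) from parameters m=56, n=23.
(2607, 2576, 3665)

Euclid's formula: a = m² - n², b = 2mn, c = m² + n²
m = 56, n = 23
a = 56² - 23² = 3136 - 529 = 2607
b = 2 × 56 × 23 = 2576
c = 56² + 23² = 3136 + 529 = 3665
Verification: 2607² + 2576² = 6796449 + 6635776 = 13432225 = 3665² ✓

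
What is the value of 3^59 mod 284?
107

Repeated squaring. Binary of 59 = 111011.
3^1 ≡ 3 (mod 284); 3^2 ≡ 9 (mod 284); 3^4 ≡ 81 (mod 284); 3^8 ≡ 29 (mod 284); 3^16 ≡ 273 (mod 284); 3^32 ≡ 121 (mod 284)
3^59 = 3^1 × 3^2 × 3^8 × 3^16 × 3^32 ≡ 107 (mod 284)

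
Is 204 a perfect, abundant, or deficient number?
abundant

Proper divisors of 204: sum = 1 + 2 + 3 + 4 + 6 + 12 + 17 + 34 + 51 + 68 + 102 = 300
Since 300 > 204, 204 is abundant.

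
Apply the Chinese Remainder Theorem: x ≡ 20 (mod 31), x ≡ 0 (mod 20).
20

Using Chinese Remainder Theorem:
M = 31 × 20 = 620
M1 = 20, M2 = 31
y1 = 20^(-1) mod 31 = 14
y2 = 31^(-1) mod 20 = 11
x = (20×20×14 + 0×31×11) mod 620 = 20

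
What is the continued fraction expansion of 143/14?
[10; 4, 1, 2]

Euclidean algorithm steps:
143 = 10 × 14 + 3
14 = 4 × 3 + 2
3 = 1 × 2 + 1
2 = 2 × 1 + 0
Continued fraction: [10; 4, 1, 2]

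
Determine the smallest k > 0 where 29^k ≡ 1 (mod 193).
64

193 is prime, so ord(29) divides φ(193) = 192.
Divisors of 192: 1, 2, 3, 4, 6, 8, 12, 16, 24, 32, 48, 64, 96, 192.
Repeated squaring: 29^1 ≡ 29, 29^2 ≡ 69, 29^4 ≡ 129, 29^8 ≡ 43, 29^16 ≡ 112, 29^32 ≡ 192, 29^64 ≡ 1, 29^128 ≡ 1 (mod 193).
Test 29^d mod 193 for each divisor d in increasing order:
29^1 ≡ 29
29^2 ≡ 69
29^3 = 29^2·29^1 ≡ 71
29^4 ≡ 129
29^6 = 29^4·29^2 ≡ 23
29^8 ≡ 43
29^12 = 29^8·29^4 ≡ 143
29^16 ≡ 112
29^24 = 29^16·29^8 ≡ 184
29^32 ≡ 192
29^48 = 29^32·29^16 ≡ 81
29^64 ≡ 1  ← first divisor giving 1
The order is 64.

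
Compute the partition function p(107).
431149389

p(n) counts ways to write n as a sum of positive integers (order ignored).
Euler's pentagonal recurrence: p(k) = p(k-1) + p(k-2) - p(k-5) - p(k-7) + p(k-12) + p(k-15) - ... (offsets j(3j∓1)/2, signs ++--, p(0)=1, p(<0)=0).
DP table for k = 0..106: p(0)=1, p(1)=1, p(2)=2, p(3)=3, p(4)=5, p(5)=7, p(6)=11, p(7)=15, p(8)=22, p(9)=30, p(10)=42, p(11)=56, p(12)=77, p(13)=101, p(14)=135, p(15)=176, p(16)=231, p(17)=297, p(18)=385, p(19)=490, p(20)=627, p(21)=792, p(22)=1002, p(23)=1255, p(24)=1575, p(25)=1958, p(26)=2436, p(27)=3010, p(28)=3718, p(29)=4565, p(30)=5604, p(31)=6842, p(32)=8349, p(33)=10143, p(34)=12310, p(35)=14883, p(36)=17977, p(37)=21637, p(38)=26015, p(39)=31185, p(40)=37338, p(41)=44583, p(42)=53174, p(43)=63261, p(44)=75175, p(45)=89134, p(46)=105558, p(47)=124754, p(48)=147273, p(49)=173525, p(50)=204226, p(51)=239943, p(52)=281589, p(53)=329931, p(54)=386155, p(55)=451276, p(56)=526823, p(57)=614154, p(58)=715220, p(59)=831820, p(60)=966467, p(61)=1121505, p(62)=1300156, p(63)=1505499, p(64)=1741630, p(65)=2012558, p(66)=2323520, p(67)=2679689, p(68)=3087735, p(69)=3554345, p(70)=4087968, p(71)=4697205, p(72)=5392783, p(73)=6185689, p(74)=7089500, p(75)=8118264, p(76)=9289091, p(77)=10619863, p(78)=12132164, p(79)=13848650, p(80)=15796476, p(81)=18004327, p(82)=20506255, p(83)=23338469, p(84)=26543660, p(85)=30167357, p(86)=34262962, p(87)=38887673, p(88)=44108109, p(89)=49995925, p(90)=56634173, p(91)=64112359, p(92)=72533807, p(93)=82010177, p(94)=92669720, p(95)=104651419, p(96)=118114304, p(97)=133230930, p(98)=150198136, p(99)=169229875, p(100)=190569292, p(101)=214481126, p(102)=241265379, p(103)=271248950, p(104)=304801365, p(105)=342325709, p(106)=384276336.
Final step: p(107) = p(106) + p(105) - p(102) - p(100) + p(95) + p(92) - p(85) - p(81) + p(72) + p(67) - p(56) - p(50) + p(37) + p(30) - p(15) - p(7)
= 384276336 + 342325709 - 241265379 - 190569292 + 104651419 + 72533807 - 30167357 - 18004327 + 5392783 + 2679689 - 526823 - 204226 + 21637 + 5604 - 176 - 15
= 431149389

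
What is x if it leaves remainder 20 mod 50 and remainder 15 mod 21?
120

Using Chinese Remainder Theorem:
M = 50 × 21 = 1050
M1 = 21, M2 = 50
y1 = 21^(-1) mod 50 = 31
y2 = 50^(-1) mod 21 = 8
x = (20×21×31 + 15×50×8) mod 1050 = 120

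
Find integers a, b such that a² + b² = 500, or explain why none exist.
4² + 22² (a=4, b=22)

Factorization: 500 = 2^2 × 5^3
By Fermat: n is sum of two squares iff every prime p ≡ 3 (mod 4) appears to even power.
All primes ≡ 3 (mod 4) appear to even power.
Search a = 0, 1, 2, … for 500 - a² a perfect square: first hit at a = 4: 500 - 16 = 484 = 22².
500 = 4² + 22² = 16 + 484 ✓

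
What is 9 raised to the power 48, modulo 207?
144

Repeated squaring. Binary of 48 = 110000.
9^1 ≡ 9 (mod 207); 9^2 ≡ 81 (mod 207); 9^4 ≡ 144 (mod 207); 9^8 ≡ 36 (mod 207); 9^16 ≡ 54 (mod 207); 9^32 ≡ 18 (mod 207)
9^48 = 9^16 × 9^32 ≡ 144 (mod 207)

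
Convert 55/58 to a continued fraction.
[0; 1, 18, 3]

Euclidean algorithm steps:
55 = 0 × 58 + 55
58 = 1 × 55 + 3
55 = 18 × 3 + 1
3 = 3 × 1 + 0
Continued fraction: [0; 1, 18, 3]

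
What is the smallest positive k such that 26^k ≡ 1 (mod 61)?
60

61 is prime, so ord(26) divides φ(61) = 60.
Divisors of 60: 1, 2, 3, 4, 5, 6, 10, 12, 15, 20, 30, 60.
Repeated squaring: 26^1 ≡ 26, 26^2 ≡ 5, 26^4 ≡ 25, 26^8 ≡ 15, 26^16 ≡ 42, 26^32 ≡ 56 (mod 61).
Test 26^d mod 61 for each divisor d in increasing order:
26^1 ≡ 26
26^2 ≡ 5
26^3 = 26^2·26^1 ≡ 8
26^4 ≡ 25
26^5 = 26^4·26^1 ≡ 40
26^6 = 26^4·26^2 ≡ 3
26^10 = 26^8·26^2 ≡ 14
26^12 = 26^8·26^4 ≡ 9
26^15 = 26^8·26^4·26^2·26^1 ≡ 11
26^20 = 26^16·26^4 ≡ 13
26^30 = 26^16·26^8·26^4·26^2 ≡ 60
26^60 = 26^32·26^16·26^8·26^4 ≡ 1  ← first divisor giving 1
The order is 60.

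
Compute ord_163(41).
81

163 is prime, so ord(41) divides φ(163) = 162.
Divisors of 162: 1, 2, 3, 6, 9, 18, 27, 54, 81, 162.
Repeated squaring: 41^1 ≡ 41, 41^2 ≡ 51, 41^4 ≡ 156, 41^8 ≡ 49, 41^16 ≡ 119, 41^32 ≡ 143, 41^64 ≡ 74, 41^128 ≡ 97 (mod 163).
Test 41^d mod 163 for each divisor d in increasing order:
41^1 ≡ 41
41^2 ≡ 51
41^3 = 41^2·41^1 ≡ 135
41^6 = 41^4·41^2 ≡ 132
41^9 = 41^8·41^1 ≡ 53
41^18 = 41^16·41^2 ≡ 38
41^27 = 41^16·41^8·41^2·41^1 ≡ 58
41^54 = 41^32·41^16·41^4·41^2 ≡ 104
41^81 = 41^64·41^16·41^1 ≡ 1  ← first divisor giving 1
The order is 81.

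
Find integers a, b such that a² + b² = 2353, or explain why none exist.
7² + 48² (a=7, b=48)

Factorization: 2353 = 13 × 181
By Fermat: n is sum of two squares iff every prime p ≡ 3 (mod 4) appears to even power.
All primes ≡ 3 (mod 4) appear to even power.
Search a = 0, 1, 2, … for 2353 - a² a perfect square: first hit at a = 7: 2353 - 49 = 2304 = 48².
2353 = 7² + 48² = 49 + 2304 ✓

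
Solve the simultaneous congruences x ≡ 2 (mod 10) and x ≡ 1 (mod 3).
22

Using Chinese Remainder Theorem:
M = 10 × 3 = 30
M1 = 3, M2 = 10
y1 = 3^(-1) mod 10 = 7
y2 = 10^(-1) mod 3 = 1
x = (2×3×7 + 1×10×1) mod 30 = 22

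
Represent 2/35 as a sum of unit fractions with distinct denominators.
1/18 + 1/630

Greedy algorithm:
2/35: ceiling(35/2) = 18, use 1/18
1/630: ceiling(630/1) = 630, use 1/630
Result: 2/35 = 1/18 + 1/630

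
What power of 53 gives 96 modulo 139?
92

Baby-step giant-step with step n = ⌈√139⌉ = 12.
Baby steps 53^j mod 139 (j:value) for j=0..11: 0:1, 1:53, 2:29, 3:8, 4:7, 5:93, 6:64, 7:56, 8:49, 9:95, 10:31, 11:114.
Giant-step multiplier: 53^(-12) ≡ 53^(138-12) = 53^126 ≡ 77 (mod 139).
Giant steps γ_i = 96·77^i mod 139: γ_0=96, γ_1=25, γ_2=118, γ_3=51, γ_4=35, γ_5=54, γ_6=127, γ_7=49 (in table at j=8).
x = i·n + j = 7·12 + 8 = 92.
Check: 53^92 ≡ 96 (mod 139).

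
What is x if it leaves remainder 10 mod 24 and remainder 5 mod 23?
442

Using Chinese Remainder Theorem:
M = 24 × 23 = 552
M1 = 23, M2 = 24
y1 = 23^(-1) mod 24 = 23
y2 = 24^(-1) mod 23 = 1
x = (10×23×23 + 5×24×1) mod 552 = 442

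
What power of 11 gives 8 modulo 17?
6

Baby-step giant-step with step n = ⌈√17⌉ = 5.
Baby steps 11^j mod 17 (j:value) for j=0..4: 0:1, 1:11, 2:2, 3:5, 4:4.
Giant-step multiplier: 11^(-5) ≡ 11^(16-5) = 11^11 ≡ 12 (mod 17).
Giant steps γ_i = 8·12^i mod 17: γ_0=8, γ_1=11 (in table at j=1).
x = i·n + j = 1·5 + 1 = 6.
Check: 11^6 ≡ 8 (mod 17).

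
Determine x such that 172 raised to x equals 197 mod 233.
110

Baby-step giant-step with step n = ⌈√233⌉ = 16.
Baby steps 172^j mod 233 (j:value) for j=0..15: 0:1, 1:172, 2:226, 3:194, 4:49, 5:40, 6:123, 7:186, 8:71, 9:96, 10:202, 11:27, 12:217, 13:44, 14:112, 15:158.
Giant-step multiplier: 172^(-16) ≡ 172^(232-16) = 172^216 ≡ 74 (mod 233).
Giant steps γ_i = 197·74^i mod 233: γ_0=197, γ_1=132, γ_2=215, γ_3=66, γ_4=224, γ_5=33, γ_6=112 (in table at j=14).
x = i·n + j = 6·16 + 14 = 110.
Check: 172^110 ≡ 197 (mod 233).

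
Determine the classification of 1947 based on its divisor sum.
deficient

Proper divisors of 1947: sum = 1 + 3 + 11 + 33 + 59 + 177 + 649 = 933
Since 933 < 1947, 1947 is deficient.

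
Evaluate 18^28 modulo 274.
252

Repeated squaring. Binary of 28 = 11100.
18^1 ≡ 18 (mod 274); 18^2 ≡ 50 (mod 274); 18^4 ≡ 34 (mod 274); 18^8 ≡ 60 (mod 274); 18^16 ≡ 38 (mod 274)
18^28 = 18^4 × 18^8 × 18^16 ≡ 252 (mod 274)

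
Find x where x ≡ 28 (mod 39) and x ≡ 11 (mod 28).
67

Using Chinese Remainder Theorem:
M = 39 × 28 = 1092
M1 = 28, M2 = 39
y1 = 28^(-1) mod 39 = 7
y2 = 39^(-1) mod 28 = 23
x = (28×28×7 + 11×39×23) mod 1092 = 67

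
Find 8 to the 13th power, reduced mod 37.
8

Repeated squaring. Binary of 13 = 1101.
8^1 ≡ 8 (mod 37); 8^2 ≡ 27 (mod 37); 8^4 ≡ 26 (mod 37); 8^8 ≡ 10 (mod 37)
8^13 = 8^1 × 8^4 × 8^8 ≡ 8 (mod 37)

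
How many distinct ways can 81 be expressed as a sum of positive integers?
18004327

p(n) counts ways to write n as a sum of positive integers (order ignored).
Euler's pentagonal recurrence: p(k) = p(k-1) + p(k-2) - p(k-5) - p(k-7) + p(k-12) + p(k-15) - ... (offsets j(3j∓1)/2, signs ++--, p(0)=1, p(<0)=0).
DP table for k = 0..80: p(0)=1, p(1)=1, p(2)=2, p(3)=3, p(4)=5, p(5)=7, p(6)=11, p(7)=15, p(8)=22, p(9)=30, p(10)=42, p(11)=56, p(12)=77, p(13)=101, p(14)=135, p(15)=176, p(16)=231, p(17)=297, p(18)=385, p(19)=490, p(20)=627, p(21)=792, p(22)=1002, p(23)=1255, p(24)=1575, p(25)=1958, p(26)=2436, p(27)=3010, p(28)=3718, p(29)=4565, p(30)=5604, p(31)=6842, p(32)=8349, p(33)=10143, p(34)=12310, p(35)=14883, p(36)=17977, p(37)=21637, p(38)=26015, p(39)=31185, p(40)=37338, p(41)=44583, p(42)=53174, p(43)=63261, p(44)=75175, p(45)=89134, p(46)=105558, p(47)=124754, p(48)=147273, p(49)=173525, p(50)=204226, p(51)=239943, p(52)=281589, p(53)=329931, p(54)=386155, p(55)=451276, p(56)=526823, p(57)=614154, p(58)=715220, p(59)=831820, p(60)=966467, p(61)=1121505, p(62)=1300156, p(63)=1505499, p(64)=1741630, p(65)=2012558, p(66)=2323520, p(67)=2679689, p(68)=3087735, p(69)=3554345, p(70)=4087968, p(71)=4697205, p(72)=5392783, p(73)=6185689, p(74)=7089500, p(75)=8118264, p(76)=9289091, p(77)=10619863, p(78)=12132164, p(79)=13848650, p(80)=15796476.
Final step: p(81) = p(80) + p(79) - p(76) - p(74) + p(69) + p(66) - p(59) - p(55) + p(46) + p(41) - p(30) - p(24) + p(11) + p(4)
= 15796476 + 13848650 - 9289091 - 7089500 + 3554345 + 2323520 - 831820 - 451276 + 105558 + 44583 - 5604 - 1575 + 56 + 5
= 18004327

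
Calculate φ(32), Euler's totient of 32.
16

32 = 2^5
φ(n) = n × ∏(1 - 1/p) for each prime p dividing n
φ(32) = 32 × (1 - 1/2) = 16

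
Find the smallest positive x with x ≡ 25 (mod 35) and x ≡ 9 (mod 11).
130

Using Chinese Remainder Theorem:
M = 35 × 11 = 385
M1 = 11, M2 = 35
y1 = 11^(-1) mod 35 = 16
y2 = 35^(-1) mod 11 = 6
x = (25×11×16 + 9×35×6) mod 385 = 130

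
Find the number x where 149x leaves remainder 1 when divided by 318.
143

gcd(149, 318) = 1, so the inverse exists.
Extended Euclidean algorithm on (318, 149):
318 = 2 × 149 + 20  ⟹  20 = (1)·318 + (-2)·149
149 = 7 × 20 + 9  ⟹  9 = (-7)·318 + (15)·149
20 = 2 × 9 + 2  ⟹  2 = (15)·318 + (-32)·149
9 = 4 × 2 + 1  ⟹  1 = (-67)·318 + (143)·149
So (143)·149 ≡ 1 (mod 318), i.e. 149^(-1) ≡ 143 (mod 318).
Check: 149 × 143 = 21307 ≡ 1 (mod 318)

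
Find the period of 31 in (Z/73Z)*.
72

73 is prime, so ord(31) divides φ(73) = 72.
Divisors of 72: 1, 2, 3, 4, 6, 8, 9, 12, 18, 24, 36, 72.
Repeated squaring: 31^1 ≡ 31, 31^2 ≡ 12, 31^4 ≡ 71, 31^8 ≡ 4, 31^16 ≡ 16, 31^32 ≡ 37, 31^64 ≡ 55 (mod 73).
Test 31^d mod 73 for each divisor d in increasing order:
31^1 ≡ 31
31^2 ≡ 12
31^3 = 31^2·31^1 ≡ 7
31^4 ≡ 71
31^6 = 31^4·31^2 ≡ 49
31^8 ≡ 4
31^9 = 31^8·31^1 ≡ 51
31^12 = 31^8·31^4 ≡ 65
31^18 = 31^16·31^2 ≡ 46
31^24 = 31^16·31^8 ≡ 64
31^36 = 31^32·31^4 ≡ 72
31^72 = 31^64·31^8 ≡ 1  ← first divisor giving 1
The order is 72.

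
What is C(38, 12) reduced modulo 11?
4

Using Lucas' theorem:
Write n=38 and k=12 in base 11:
n in base 11: [3, 5]
k in base 11: [1, 1]
C(38,12) mod 11 = ∏ C(n_i, k_i) mod 11
Digit binomials (mod 11): C(3,1) = 3; C(5,1) = 5
Product: 3 × 5 = 15 ≡ 4 (mod 11)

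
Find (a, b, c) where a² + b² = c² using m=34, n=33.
(67, 2244, 2245)

Euclid's formula: a = m² - n², b = 2mn, c = m² + n²
m = 34, n = 33
a = 34² - 33² = 1156 - 1089 = 67
b = 2 × 34 × 33 = 2244
c = 34² + 33² = 1156 + 1089 = 2245
Verification: 67² + 2244² = 4489 + 5035536 = 5040025 = 2245² ✓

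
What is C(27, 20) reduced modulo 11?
0

Using Lucas' theorem:
Write n=27 and k=20 in base 11:
n in base 11: [2, 5]
k in base 11: [1, 9]
C(27,20) mod 11 = ∏ C(n_i, k_i) mod 11
Digit binomials (mod 11): C(2,1) = 2; C(5,9) = 0 (k_i > n_i)
Product: 2 × 0 = 0 ≡ 0 (mod 11)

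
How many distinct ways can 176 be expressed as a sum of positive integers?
476715857290

p(n) counts ways to write n as a sum of positive integers (order ignored).
Euler's pentagonal recurrence: p(k) = p(k-1) + p(k-2) - p(k-5) - p(k-7) + p(k-12) + p(k-15) - ... (offsets j(3j∓1)/2, signs ++--, p(0)=1, p(<0)=0).
DP table for k = 0..175: p(0)=1, p(1)=1, p(2)=2, p(3)=3, p(4)=5, p(5)=7, p(6)=11, p(7)=15, p(8)=22, p(9)=30, p(10)=42, p(11)=56, p(12)=77, p(13)=101, p(14)=135, p(15)=176, p(16)=231, p(17)=297, p(18)=385, p(19)=490, p(20)=627, p(21)=792, p(22)=1002, p(23)=1255, p(24)=1575, p(25)=1958, p(26)=2436, p(27)=3010, p(28)=3718, p(29)=4565, p(30)=5604, p(31)=6842, p(32)=8349, p(33)=10143, p(34)=12310, p(35)=14883, p(36)=17977, p(37)=21637, p(38)=26015, p(39)=31185, p(40)=37338, p(41)=44583, p(42)=53174, p(43)=63261, p(44)=75175, p(45)=89134, p(46)=105558, p(47)=124754, p(48)=147273, p(49)=173525, p(50)=204226, p(51)=239943, p(52)=281589, p(53)=329931, p(54)=386155, p(55)=451276, p(56)=526823, p(57)=614154, p(58)=715220, p(59)=831820, p(60)=966467, p(61)=1121505, p(62)=1300156, p(63)=1505499, p(64)=1741630, p(65)=2012558, p(66)=2323520, p(67)=2679689, p(68)=3087735, p(69)=3554345, p(70)=4087968, p(71)=4697205, p(72)=5392783, p(73)=6185689, p(74)=7089500, p(75)=8118264, p(76)=9289091, p(77)=10619863, p(78)=12132164, p(79)=13848650, p(80)=15796476, p(81)=18004327, p(82)=20506255, p(83)=23338469, p(84)=26543660, p(85)=30167357, p(86)=34262962, p(87)=38887673, p(88)=44108109, p(89)=49995925, p(90)=56634173, p(91)=64112359, p(92)=72533807, p(93)=82010177, p(94)=92669720, p(95)=104651419, p(96)=118114304, p(97)=133230930, p(98)=150198136, p(99)=169229875, p(100)=190569292, p(101)=214481126, p(102)=241265379, p(103)=271248950, p(104)=304801365, p(105)=342325709, p(106)=384276336, p(107)=431149389, p(108)=483502844, p(109)=541946240, p(110)=607163746, p(111)=679903203, p(112)=761002156, p(113)=851376628, p(114)=952050665, p(115)=1064144451, p(116)=1188908248, p(117)=1327710076, p(118)=1482074143, p(119)=1653668665, p(120)=1844349560, p(121)=2056148051, p(122)=2291320912, p(123)=2552338241, p(124)=2841940500, p(125)=3163127352, p(126)=3519222692, p(127)=3913864295, p(128)=4351078600, p(129)=4835271870, p(130)=5371315400, p(131)=5964539504, p(132)=6620830889, p(133)=7346629512, p(134)=8149040695, p(135)=9035836076, p(136)=10015581680, p(137)=11097645016, p(138)=12292341831, p(139)=13610949895, p(140)=15065878135, p(141)=16670689208, p(142)=18440293320, p(143)=20390982757, p(144)=22540654445, p(145)=24908858009, p(146)=27517052599, p(147)=30388671978, p(148)=33549419497, p(149)=37027355200, p(150)=40853235313, p(151)=45060624582, p(152)=49686288421, p(153)=54770336324, p(154)=60356673280, p(155)=66493182097, p(156)=73232243759, p(157)=80630964769, p(158)=88751778802, p(159)=97662728555, p(160)=107438159466, p(161)=118159068427, p(162)=129913904637, p(163)=142798995930, p(164)=156919475295, p(165)=172389800255, p(166)=189334822579, p(167)=207890420102, p(168)=228204732751, p(169)=250438925115, p(170)=274768617130, p(171)=301384802048, p(172)=330495499613, p(173)=362326859895, p(174)=397125074750, p(175)=435157697830.
Final step: p(176) = p(175) + p(174) - p(171) - p(169) + p(164) + p(161) - p(154) - p(150) + p(141) + p(136) - p(125) - p(119) + p(106) + p(99) - p(84) - p(76) + p(59) + p(50) - p(31) - p(21) + p(0)
= 435157697830 + 397125074750 - 301384802048 - 250438925115 + 156919475295 + 118159068427 - 60356673280 - 40853235313 + 16670689208 + 10015581680 - 3163127352 - 1653668665 + 384276336 + 169229875 - 26543660 - 9289091 + 831820 + 204226 - 6842 - 792 + 1
= 476715857290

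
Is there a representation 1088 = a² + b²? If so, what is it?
8² + 32² (a=8, b=32)

Factorization: 1088 = 2^6 × 17
By Fermat: n is sum of two squares iff every prime p ≡ 3 (mod 4) appears to even power.
All primes ≡ 3 (mod 4) appear to even power.
Search a = 0, 1, 2, … for 1088 - a² a perfect square: first hit at a = 8: 1088 - 64 = 1024 = 32².
1088 = 8² + 32² = 64 + 1024 ✓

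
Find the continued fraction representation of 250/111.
[2; 3, 1, 27]

Euclidean algorithm steps:
250 = 2 × 111 + 28
111 = 3 × 28 + 27
28 = 1 × 27 + 1
27 = 27 × 1 + 0
Continued fraction: [2; 3, 1, 27]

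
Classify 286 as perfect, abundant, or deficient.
deficient

Proper divisors of 286: sum = 1 + 2 + 11 + 13 + 22 + 26 + 143 = 218
Since 218 < 286, 286 is deficient.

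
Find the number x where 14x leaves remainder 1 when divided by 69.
5

gcd(14, 69) = 1, so the inverse exists.
Extended Euclidean algorithm on (69, 14):
69 = 4 × 14 + 13  ⟹  13 = (1)·69 + (-4)·14
14 = 1 × 13 + 1  ⟹  1 = (-1)·69 + (5)·14
So (5)·14 ≡ 1 (mod 69), i.e. 14^(-1) ≡ 5 (mod 69).
Check: 14 × 5 = 70 ≡ 1 (mod 69)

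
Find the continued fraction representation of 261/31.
[8; 2, 2, 1, 1, 2]

Euclidean algorithm steps:
261 = 8 × 31 + 13
31 = 2 × 13 + 5
13 = 2 × 5 + 3
5 = 1 × 3 + 2
3 = 1 × 2 + 1
2 = 2 × 1 + 0
Continued fraction: [8; 2, 2, 1, 1, 2]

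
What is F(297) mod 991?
818

Matrix identity: Q^n = [[F_(n+1), F_n], [F_n, F_(n-1)]] with Q = [[1,1],[1,0]].
n = 297 = 100101001₂. Square-and-multiply, entries mod 991:
Q^1 = [[1,1],[1,0]]
Q^2 = (Q^1)² = [[2,1],[1,1]]
Q^4 = (Q^2)² = [[5,3],[3,2]]
Q^9 = (Q^4)²·Q = [[55,34],[34,21]]
Q^18 = (Q^9)² = [[217,602],[602,606]]
Q^37 = (Q^18)²·Q = [[156,210],[210,937]]
Q^74 = (Q^37)² = [[57,609],[609,439]]
Q^148 = (Q^74)² = [[523,800],[800,714]]
Q^297 = (Q^148)²·Q = [[409,818],[818,582]]
F_297 mod 991 = Q^297[0][1] = 818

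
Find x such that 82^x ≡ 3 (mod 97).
74

Baby-step giant-step with step n = ⌈√97⌉ = 10.
Baby steps 82^j mod 97 (j:value) for j=0..9: 0:1, 1:82, 2:31, 3:20, 4:88, 5:38, 6:12, 7:14, 8:81, 9:46.
Giant-step multiplier: 82^(-10) ≡ 82^(96-10) = 82^86 ≡ 44 (mod 97).
Giant steps γ_i = 3·44^i mod 97: γ_0=3, γ_1=35, γ_2=85, γ_3=54, γ_4=48, γ_5=75, γ_6=2, γ_7=88 (in table at j=4).
x = i·n + j = 7·10 + 4 = 74.
Check: 82^74 ≡ 3 (mod 97).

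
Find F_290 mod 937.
25

Matrix identity: Q^n = [[F_(n+1), F_n], [F_n, F_(n-1)]] with Q = [[1,1],[1,0]].
n = 290 = 100100010₂. Square-and-multiply, entries mod 937:
Q^1 = [[1,1],[1,0]]
Q^2 = (Q^1)² = [[2,1],[1,1]]
Q^4 = (Q^2)² = [[5,3],[3,2]]
Q^9 = (Q^4)²·Q = [[55,34],[34,21]]
Q^18 = (Q^9)² = [[433,710],[710,660]]
Q^36 = (Q^18)² = [[83,194],[194,826]]
Q^72 = (Q^36)² = [[486,190],[190,296]]
Q^145 = (Q^72)²·Q = [[163,566],[566,534]]
Q^290 = (Q^145)² = [[235,25],[25,210]]
F_290 mod 937 = Q^290[0][1] = 25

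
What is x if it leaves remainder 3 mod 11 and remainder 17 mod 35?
157

Using Chinese Remainder Theorem:
M = 11 × 35 = 385
M1 = 35, M2 = 11
y1 = 35^(-1) mod 11 = 6
y2 = 11^(-1) mod 35 = 16
x = (3×35×6 + 17×11×16) mod 385 = 157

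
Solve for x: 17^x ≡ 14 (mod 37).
15

Baby-step giant-step with step n = ⌈√37⌉ = 7.
Baby steps 17^j mod 37 (j:value) for j=0..6: 0:1, 1:17, 2:30, 3:29, 4:12, 5:19, 6:27.
Giant-step multiplier: 17^(-7) ≡ 17^(36-7) = 17^29 ≡ 5 (mod 37).
Giant steps γ_i = 14·5^i mod 37: γ_0=14, γ_1=33, γ_2=17 (in table at j=1).
x = i·n + j = 2·7 + 1 = 15.
Check: 17^15 ≡ 14 (mod 37).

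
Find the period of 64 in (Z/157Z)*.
26

157 is prime, so ord(64) divides φ(157) = 156.
Divisors of 156: 1, 2, 3, 4, 6, 12, 13, 26, 39, 52, 78, 156.
Repeated squaring: 64^1 ≡ 64, 64^2 ≡ 14, 64^4 ≡ 39, 64^8 ≡ 108, 64^16 ≡ 46, 64^32 ≡ 75, 64^64 ≡ 130, 64^128 ≡ 101 (mod 157).
Test 64^d mod 157 for each divisor d in increasing order:
64^1 ≡ 64
64^2 ≡ 14
64^3 = 64^2·64^1 ≡ 111
64^4 ≡ 39
64^6 = 64^4·64^2 ≡ 75
64^12 = 64^8·64^4 ≡ 130
64^13 = 64^8·64^4·64^1 ≡ 156
64^26 = 64^16·64^8·64^2 ≡ 1  ← first divisor giving 1
The order is 26.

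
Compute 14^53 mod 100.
44

Repeated squaring. Binary of 53 = 110101.
14^1 ≡ 14 (mod 100); 14^2 ≡ 96 (mod 100); 14^4 ≡ 16 (mod 100); 14^8 ≡ 56 (mod 100); 14^16 ≡ 36 (mod 100); 14^32 ≡ 96 (mod 100)
14^53 = 14^1 × 14^4 × 14^16 × 14^32 ≡ 44 (mod 100)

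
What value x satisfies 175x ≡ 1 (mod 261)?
88

gcd(175, 261) = 1, so the inverse exists.
Extended Euclidean algorithm on (261, 175):
261 = 1 × 175 + 86  ⟹  86 = (1)·261 + (-1)·175
175 = 2 × 86 + 3  ⟹  3 = (-2)·261 + (3)·175
86 = 28 × 3 + 2  ⟹  2 = (57)·261 + (-85)·175
3 = 1 × 2 + 1  ⟹  1 = (-59)·261 + (88)·175
So (88)·175 ≡ 1 (mod 261), i.e. 175^(-1) ≡ 88 (mod 261).
Check: 175 × 88 = 15400 ≡ 1 (mod 261)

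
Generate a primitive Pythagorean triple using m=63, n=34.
(2813, 4284, 5125)

Euclid's formula: a = m² - n², b = 2mn, c = m² + n²
m = 63, n = 34
a = 63² - 34² = 3969 - 1156 = 2813
b = 2 × 63 × 34 = 4284
c = 63² + 34² = 3969 + 1156 = 5125
Verification: 2813² + 4284² = 7912969 + 18352656 = 26265625 = 5125² ✓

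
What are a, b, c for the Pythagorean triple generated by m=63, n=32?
(2945, 4032, 4993)

Euclid's formula: a = m² - n², b = 2mn, c = m² + n²
m = 63, n = 32
a = 63² - 32² = 3969 - 1024 = 2945
b = 2 × 63 × 32 = 4032
c = 63² + 32² = 3969 + 1024 = 4993
Verification: 2945² + 4032² = 8673025 + 16257024 = 24930049 = 4993² ✓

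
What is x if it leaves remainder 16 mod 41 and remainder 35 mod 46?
1369

Using Chinese Remainder Theorem:
M = 41 × 46 = 1886
M1 = 46, M2 = 41
y1 = 46^(-1) mod 41 = 33
y2 = 41^(-1) mod 46 = 9
x = (16×46×33 + 35×41×9) mod 1886 = 1369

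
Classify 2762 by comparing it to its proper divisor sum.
deficient

Proper divisors of 2762: sum = 1 + 2 + 1381 = 1384
Since 1384 < 2762, 2762 is deficient.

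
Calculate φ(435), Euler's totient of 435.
224

435 = 3 × 5 × 29
φ(n) = n × ∏(1 - 1/p) for each prime p dividing n
φ(435) = 435 × (1 - 1/3) × (1 - 1/5) × (1 - 1/29) = 224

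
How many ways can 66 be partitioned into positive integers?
2323520

p(n) counts ways to write n as a sum of positive integers (order ignored).
Euler's pentagonal recurrence: p(k) = p(k-1) + p(k-2) - p(k-5) - p(k-7) + p(k-12) + p(k-15) - ... (offsets j(3j∓1)/2, signs ++--, p(0)=1, p(<0)=0).
DP table for k = 0..65: p(0)=1, p(1)=1, p(2)=2, p(3)=3, p(4)=5, p(5)=7, p(6)=11, p(7)=15, p(8)=22, p(9)=30, p(10)=42, p(11)=56, p(12)=77, p(13)=101, p(14)=135, p(15)=176, p(16)=231, p(17)=297, p(18)=385, p(19)=490, p(20)=627, p(21)=792, p(22)=1002, p(23)=1255, p(24)=1575, p(25)=1958, p(26)=2436, p(27)=3010, p(28)=3718, p(29)=4565, p(30)=5604, p(31)=6842, p(32)=8349, p(33)=10143, p(34)=12310, p(35)=14883, p(36)=17977, p(37)=21637, p(38)=26015, p(39)=31185, p(40)=37338, p(41)=44583, p(42)=53174, p(43)=63261, p(44)=75175, p(45)=89134, p(46)=105558, p(47)=124754, p(48)=147273, p(49)=173525, p(50)=204226, p(51)=239943, p(52)=281589, p(53)=329931, p(54)=386155, p(55)=451276, p(56)=526823, p(57)=614154, p(58)=715220, p(59)=831820, p(60)=966467, p(61)=1121505, p(62)=1300156, p(63)=1505499, p(64)=1741630, p(65)=2012558.
Final step: p(66) = p(65) + p(64) - p(61) - p(59) + p(54) + p(51) - p(44) - p(40) + p(31) + p(26) - p(15) - p(9)
= 2012558 + 1741630 - 1121505 - 831820 + 386155 + 239943 - 75175 - 37338 + 6842 + 2436 - 176 - 30
= 2323520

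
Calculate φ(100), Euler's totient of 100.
40

100 = 2^2 × 5^2
φ(n) = n × ∏(1 - 1/p) for each prime p dividing n
φ(100) = 100 × (1 - 1/2) × (1 - 1/5) = 40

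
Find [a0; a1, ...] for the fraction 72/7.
[10; 3, 2]

Euclidean algorithm steps:
72 = 10 × 7 + 2
7 = 3 × 2 + 1
2 = 2 × 1 + 0
Continued fraction: [10; 3, 2]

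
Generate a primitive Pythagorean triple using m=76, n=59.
(2295, 8968, 9257)

Euclid's formula: a = m² - n², b = 2mn, c = m² + n²
m = 76, n = 59
a = 76² - 59² = 5776 - 3481 = 2295
b = 2 × 76 × 59 = 8968
c = 76² + 59² = 5776 + 3481 = 9257
Verification: 2295² + 8968² = 5267025 + 80425024 = 85692049 = 9257² ✓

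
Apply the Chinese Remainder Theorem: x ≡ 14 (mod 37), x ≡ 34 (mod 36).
754

Using Chinese Remainder Theorem:
M = 37 × 36 = 1332
M1 = 36, M2 = 37
y1 = 36^(-1) mod 37 = 36
y2 = 37^(-1) mod 36 = 1
x = (14×36×36 + 34×37×1) mod 1332 = 754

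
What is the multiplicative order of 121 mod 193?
32

193 is prime, so ord(121) divides φ(193) = 192.
Divisors of 192: 1, 2, 3, 4, 6, 8, 12, 16, 24, 32, 48, 64, 96, 192.
Repeated squaring: 121^1 ≡ 121, 121^2 ≡ 166, 121^4 ≡ 150, 121^8 ≡ 112, 121^16 ≡ 192, 121^32 ≡ 1, 121^64 ≡ 1, 121^128 ≡ 1 (mod 193).
Test 121^d mod 193 for each divisor d in increasing order:
121^1 ≡ 121
121^2 ≡ 166
121^3 = 121^2·121^1 ≡ 14
121^4 ≡ 150
121^6 = 121^4·121^2 ≡ 3
121^8 ≡ 112
121^12 = 121^8·121^4 ≡ 9
121^16 ≡ 192
121^24 = 121^16·121^8 ≡ 81
121^32 ≡ 1  ← first divisor giving 1
The order is 32.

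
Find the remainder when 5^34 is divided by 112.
9

Repeated squaring. Binary of 34 = 100010.
5^1 ≡ 5 (mod 112); 5^2 ≡ 25 (mod 112); 5^4 ≡ 65 (mod 112); 5^8 ≡ 81 (mod 112); 5^16 ≡ 65 (mod 112); 5^32 ≡ 81 (mod 112)
5^34 = 5^2 × 5^32 ≡ 9 (mod 112)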